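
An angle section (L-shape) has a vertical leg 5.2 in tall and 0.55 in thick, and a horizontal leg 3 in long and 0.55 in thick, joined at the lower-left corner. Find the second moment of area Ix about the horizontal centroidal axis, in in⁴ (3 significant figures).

Ix ≈ 11.4 in⁴

Decompose the section into non-overlapping parts with the origin at the bottom-left of its bounding rectangle.
Vertical leg: 0.55 × 5.2, A = 2.86 in², y = 2.6 in, Ī = 6.4445 in⁴.
Horizontal leg (remainder): 2.45 × 0.55, A = 1.3475 in², y = 0.275 in, Ī = 0.033968 in⁴.
Centroid: ȳ = ΣA·y / ΣA = 1.8554 in.
Transfer each piece to the horizontal centroidal axis using Ī + A·d² with d = y − 1.8554:
  vertical leg: d = 0.74461 in → contributes +8.0302 in⁴
  horizontal leg (remainder): d = -1.5804 in → contributes +3.3995 in⁴
Total I = 11.43 in⁴.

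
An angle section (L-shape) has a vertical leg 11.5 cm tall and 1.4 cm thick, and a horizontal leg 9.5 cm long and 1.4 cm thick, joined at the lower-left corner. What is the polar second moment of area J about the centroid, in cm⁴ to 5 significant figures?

Decompose the section into non-overlapping parts with the origin at the bottom-left of its bounding rectangle.
Vertical leg: 1.4 × 11.5, A = 16.1 cm², y = 5.75 cm, Ī = 177.4354 cm⁴.
Horizontal leg (remainder): 8.1 × 1.4, A = 11.34 cm², y = 0.7 cm, Ī = 1.8522 cm⁴.
Centroid: ȳ = ΣA·y / ΣA = 3.66301 cm.
Transfer each piece to the centroidal x-axis using Ī + A·d² with d = y − 3.66301:
  vertical leg: d = 2.08699 cm → contributes +247.5594 cm⁴
  horizontal leg (remainder): d = -2.96301 cm → contributes +101.4109 cm⁴
Total I = 348.9703 cm⁴.
For the y-axis: x̄ = 2.66301 cm.
Repeating about the centroidal y-axis gives I_y = 214.7523 cm⁴.
Polar second moment: J = I_x + I_y = 563.7226 cm⁴.

J ≈ 563.72 cm⁴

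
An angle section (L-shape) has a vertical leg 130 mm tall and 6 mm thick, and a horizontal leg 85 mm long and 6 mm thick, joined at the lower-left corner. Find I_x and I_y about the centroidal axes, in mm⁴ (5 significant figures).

Decompose the section into non-overlapping parts with the origin at the bottom-left of its bounding rectangle.
Vertical leg: 6 × 130, A = 780 mm², y = 65 mm, Ī = 1 098 500 mm⁴.
Horizontal leg (remainder): 79 × 6, A = 474 mm², y = 3 mm, Ī = 1 422 mm⁴.
Centroid: ȳ = ΣA·y / ΣA = 41.56459 mm.
Transfer each piece to the centroidal x-axis using Ī + A·d² with d = y − 41.56459:
  vertical leg: d = 23.43541 mm → contributes +1 526 890 mm⁴
  horizontal leg (remainder): d = -38.56459 mm → contributes +706 368 mm⁴
Total I = 2 233 258 mm⁴.
For the y-axis: x̄ = 19.06459 mm.
Repeating about the centroidal y-axis gives I_y = 781400.8 mm⁴.

I_x ≈ 2.2333 × 10⁶ mm⁴, I_y ≈ 7.8140 × 10⁵ mm⁴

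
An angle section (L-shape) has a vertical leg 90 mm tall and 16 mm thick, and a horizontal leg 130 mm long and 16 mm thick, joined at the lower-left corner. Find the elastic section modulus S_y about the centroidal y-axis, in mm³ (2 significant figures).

S_y ≈ 6.3 × 10⁴ mm³

Decompose the section into non-overlapping parts with the origin at the bottom-left of its bounding rectangle.
Vertical leg: 16 × 90, A = 1 440 mm², x = 8 mm, Ī = 30 720 mm⁴.
Horizontal leg (remainder): 114 × 16, A = 1 824 mm², x = 73 mm, Ī = 1 975 392 mm⁴.
Centroid: x̄ = ΣA·x / ΣA = 44.32 mm.
Transfer each piece to the centroidal y-axis using Ī + A·d² with d = x − 44.32:
  vertical leg: d = -36.32 mm → contributes +1 930 654 mm⁴
  horizontal leg (remainder): d = 28.68 mm → contributes +3 475 340 mm⁴
Total I = 5 405 994 mm⁴.
Extreme fibre distance c = 85.68 mm; S = I/c = 63 098 mm³.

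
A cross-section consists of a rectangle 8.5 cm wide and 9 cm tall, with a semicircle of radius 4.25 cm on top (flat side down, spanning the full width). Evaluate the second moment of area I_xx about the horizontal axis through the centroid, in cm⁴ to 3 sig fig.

Decompose the section into non-overlapping parts with the origin at the bottom-left of its bounding rectangle.
Rectangular body: 8.5 × 9, A = 76.5 cm², y = 4.5 cm, Ī = 516.38 cm⁴.
Semicircular cap: semicircle r = 4.25, A = 28.373 cm², y = 10.804 cm, Ī = 35.809 cm⁴.
Centroid: ȳ = ΣA·y / ΣA = 6.2054 cm.
Transfer each piece to the horizontal axis through the centroid using Ī + A·d² with d = y − 6.2054:
  rectangular body: d = -1.7054 cm → contributes +738.88 cm⁴
  semicircular cap: d = 4.5983 cm → contributes +635.73 cm⁴
Total I = 1374.6 cm⁴.

I_xx ≈ 1370 cm⁴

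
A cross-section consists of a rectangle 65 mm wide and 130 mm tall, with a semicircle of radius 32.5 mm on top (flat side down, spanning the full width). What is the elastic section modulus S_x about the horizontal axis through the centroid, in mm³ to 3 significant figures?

S_x ≈ 2.44 × 10⁵ mm³

Break the section into simple shapes (no overlaps), measuring from the bottom-left corner of the bounding box.
Rectangular body: 65 × 130, A = 8 450 mm², y = 65 mm, Ī = 11 900 417 mm⁴.
Semicircular cap: semicircle r = 32.5, A = 1659.2 mm², y = 143.79 mm, Ī = 122 452 mm⁴.
Centroid: ȳ = ΣA·y / ΣA = 77.932 mm.
Transfer each piece to the horizontal axis through the centroid using Ī + A·d² with d = y − 77.932:
  rectangular body: d = -12.932 mm → contributes +13 313 541 mm⁴
  semicircular cap: d = 65.862 mm → contributes +7 319 434 mm⁴
Total I = 20 632 975 mm⁴.
Extreme fibre distance c = 84.568 mm; S = I/c = 243 981 mm³.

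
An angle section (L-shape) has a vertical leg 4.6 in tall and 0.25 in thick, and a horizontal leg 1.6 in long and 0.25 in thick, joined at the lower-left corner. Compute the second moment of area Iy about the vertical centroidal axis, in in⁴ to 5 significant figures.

Iy ≈ 0.22424 in⁴

Treat the section as a set of non-overlapping primitives; coordinates are from the bounding-box lower-left.
Vertical leg: 0.25 × 4.6, A = 1.15 in², x = 0.125 in, Ī = 0.005989583 in⁴.
Horizontal leg (remainder): 1.35 × 0.25, A = 0.3375 in², x = 0.925 in, Ī = 0.05125781 in⁴.
Centroid: x̄ = ΣA·x / ΣA = 0.3065126 in.
Transfer each piece to the vertical centroidal axis using Ī + A·d² with d = x − 0.3065126:
  vertical leg: d = -0.1815126 in → contributes +0.04387843 in⁴
  horizontal leg (remainder): d = 0.6184874 in → contributes +0.1803606 in⁴
Total I = 0.224239 in⁴.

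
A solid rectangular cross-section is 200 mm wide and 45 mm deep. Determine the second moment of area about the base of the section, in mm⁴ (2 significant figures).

The section: 200 × 45, A = 9 000 mm², y = 22.5 mm, Ī = 1 518 750 mm⁴.
Transfer it to the base of the section using Ī + A·d² with d = y − 0:
  the section: d = 22.5 mm → contributes +6 075 000 mm⁴
Total I = 6 075 000 mm⁴.

I_base ≈ 6.1 × 10⁶ mm⁴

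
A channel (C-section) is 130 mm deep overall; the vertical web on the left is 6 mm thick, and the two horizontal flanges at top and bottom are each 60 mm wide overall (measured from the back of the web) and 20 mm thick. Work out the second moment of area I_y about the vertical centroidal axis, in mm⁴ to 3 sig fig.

I_y ≈ 1.04 × 10⁶ mm⁴

Break the section into simple shapes (no overlaps), measuring from the bottom-left corner of the bounding box.
Web: 6 × 130, A = 780 mm², x = 3 mm, Ī = 2 340 mm⁴.
Top flange (beyond web): 54 × 20, A = 1 080 mm², x = 33 mm, Ī = 262 440 mm⁴.
Bottom flange (beyond web): 54 × 20, A = 1 080 mm², x = 33 mm, Ī = 262 440 mm⁴.
Centroid: x̄ = ΣA·x / ΣA = 25.041 mm.
Transfer each piece to the vertical centroidal axis using Ī + A·d² with d = x − 25.041:
  web: d = -22.041 mm → contributes +381 262 mm⁴
  top flange (beyond web): d = 7.9592 mm → contributes +330 856 mm⁴
  bottom flange (beyond web): d = 7.9592 mm → contributes +330 856 mm⁴
Total I = 1 042 975 mm⁴.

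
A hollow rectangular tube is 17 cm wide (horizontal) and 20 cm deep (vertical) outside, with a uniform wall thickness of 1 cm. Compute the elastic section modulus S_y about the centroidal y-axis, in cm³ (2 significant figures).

Decompose the section into non-overlapping parts with the origin at the bottom-left of its bounding rectangle.
Outer rectangle: 17 × 20, A = 340 cm², x = 8.5 cm, Ī = 8 188 cm⁴.
Inner void (subtracted): 15 × 18, A = 270 cm², x = 8.5 cm, Ī = 5 063 cm⁴.
By symmetry the centroid is at mid-width, x̄ = 8.5 cm.
All pieces are centred on the centroidal y-axis, so I = ΣĪ (holes subtracted) = 3 126 cm⁴.
Extreme fibre distance c = 8.5 cm; S = I/c = 367.7 cm³.

S_y ≈ 370 cm³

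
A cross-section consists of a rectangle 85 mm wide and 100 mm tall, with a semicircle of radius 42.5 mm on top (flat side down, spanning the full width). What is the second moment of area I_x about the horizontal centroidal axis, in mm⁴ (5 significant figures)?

I_x ≈ 1.7288 × 10⁷ mm⁴

Break the section into simple shapes (no overlaps), measuring from the bottom-left corner of the bounding box.
Rectangular body: 85 × 100, A = 8 500 mm², y = 50 mm, Ī = 7 083 333 mm⁴.
Semicircular cap: semicircle r = 42.5, A = 2837.251 mm², y = 118.0376 mm, Ī = 358086.4 mm⁴.
Centroid: ȳ = ΣA·y / ΣA = 67.02702 mm.
Transfer each piece to the horizontal centroidal axis using Ī + A·d² with d = y − 67.02702:
  rectangular body: d = -17.02702 mm → contributes +9 547 649 mm⁴
  semicircular cap: d = 51.01054 mm → contributes +7 740 826 mm⁴
Total I = 17 288 475 mm⁴.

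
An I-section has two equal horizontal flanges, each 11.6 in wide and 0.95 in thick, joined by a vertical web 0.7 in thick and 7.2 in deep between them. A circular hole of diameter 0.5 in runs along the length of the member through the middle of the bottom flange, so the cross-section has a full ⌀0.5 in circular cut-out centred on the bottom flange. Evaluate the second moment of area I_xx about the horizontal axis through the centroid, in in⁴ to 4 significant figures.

Split into non-overlapping primitives; take the origin at the lower-left of the bounding box.
Bottom flange: 11.6 × 0.95, A = 11.02 in², y = 0.475 in, Ī = 0.828796 in⁴.
Web: 0.7 × 7.2, A = 5.04 in², y = 4.55 in, Ī = 21.7728 in⁴.
Top flange: 11.6 × 0.95, A = 11.02 in², y = 8.625 in, Ī = 0.828796 in⁴.
Hole (subtracted): ⌀0.5, A = 0.19635 in², y = 0.475 in, Ī = 0.00306796 in⁴.
Centroid: ȳ = ΣA·y / ΣA = 4.57976 in.
Transfer each piece to the horizontal axis through the centroid using Ī + A·d² with d = y − 4.57976:
  bottom flange: d = -4.10476 in → contributes +186.506 in⁴
  web: d = -0.0297625 in → contributes +21.7773 in⁴
  top flange: d = 4.04524 in → contributes +181.159 in⁴
  hole: d = -4.10476 in → contributes −3.31138 in⁴
Total I = 386.131 in⁴.

I_xx ≈ 386.1 in⁴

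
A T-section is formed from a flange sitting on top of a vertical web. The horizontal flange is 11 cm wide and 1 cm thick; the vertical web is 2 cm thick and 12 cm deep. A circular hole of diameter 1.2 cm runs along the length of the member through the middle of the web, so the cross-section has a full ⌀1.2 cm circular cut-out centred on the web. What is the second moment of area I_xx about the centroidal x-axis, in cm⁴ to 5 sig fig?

I_xx ≈ 602.62 cm⁴

Break the section into simple shapes (no overlaps), measuring from the bottom-left corner of the bounding box.
Flange: 11 × 1, A = 11 cm², y = 12.5 cm, Ī = 0.9166667 cm⁴.
Web: 2 × 12, A = 24 cm², y = 6 cm, Ī = 288 cm⁴.
Hole (subtracted): ⌀1.2, A = 1.130973 cm², y = 6 cm, Ī = 0.1017876 cm⁴.
Centroid: ȳ = ΣA·y / ΣA = 8.111073 cm.
Transfer each piece to the centroidal x-axis using Ī + A·d² with d = y − 8.111073:
  flange: d = 4.388927 cm → contributes +212.8061 cm⁴
  web: d = -2.111073 cm → contributes +394.9591 cm⁴
  hole: d = -2.111073 cm → contributes −5.142118 cm⁴
Total I = 602.6231 cm⁴.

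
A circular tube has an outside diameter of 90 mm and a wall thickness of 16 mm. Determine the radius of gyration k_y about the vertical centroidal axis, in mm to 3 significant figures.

Break the section into simple shapes (no overlaps), measuring from the bottom-left corner of the bounding box.
Outer circle: ⌀90, A = 6361.7 mm², x = 45 mm, Ī = 3 220 623 mm⁴.
Bore (subtracted): ⌀58, A = 2642.1 mm², x = 45 mm, Ī = 555 497 mm⁴.
By symmetry the centroid is at mid-width, x̄ = 45 mm.
All pieces are centred on the vertical centroidal axis, so I = ΣĪ (holes subtracted) = 2 665 126 mm⁴.
Radius of gyration: k = √(I/A) = √(2 665 126 / 3719.6) = 26.768 mm.

k_y ≈ 26.8 mm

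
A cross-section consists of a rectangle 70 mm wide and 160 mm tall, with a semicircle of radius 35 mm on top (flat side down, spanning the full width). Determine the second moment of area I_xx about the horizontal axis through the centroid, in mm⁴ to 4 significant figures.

I_xx ≈ 3.883 × 10⁷ mm⁴

Break the section into simple shapes (no overlaps), measuring from the bottom-left corner of the bounding box.
Rectangular body: 70 × 160, A = 11 200 mm², y = 80 mm, Ī = 23 893 333 mm⁴.
Semicircular cap: semicircle r = 35, A = 1924.23 mm², y = 174.854 mm, Ī = 164 704 mm⁴.
Centroid: ȳ = ΣA·y / ΣA = 93.9072 mm.
Transfer each piece to the horizontal axis through the centroid using Ī + A·d² with d = y − 93.9072:
  rectangular body: d = -13.9072 mm → contributes +26 059 531 mm⁴
  semicircular cap: d = 80.9473 mm → contributes +12 773 110 mm⁴
Total I = 38 832 641 mm⁴.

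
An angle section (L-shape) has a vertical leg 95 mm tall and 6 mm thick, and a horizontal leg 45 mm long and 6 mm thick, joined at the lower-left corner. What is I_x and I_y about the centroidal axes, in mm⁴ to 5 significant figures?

Decompose the section into non-overlapping parts with the origin at the bottom-left of its bounding rectangle.
Vertical leg: 6 × 95, A = 570 mm², y = 47.5 mm, Ī = 428687.5 mm⁴.
Horizontal leg (remainder): 39 × 6, A = 234 mm², y = 3 mm, Ī = 702 mm⁴.
Centroid: ȳ = ΣA·y / ΣA = 34.54851 mm.
Transfer each piece to the centroidal x-axis using Ī + A·d² with d = y − 34.54851:
  vertical leg: d = 12.95149 mm → contributes +524 300 mm⁴
  horizontal leg (remainder): d = -31.54851 mm → contributes +233604.1 mm⁴
Total I = 757904.1 mm⁴.
For the y-axis: x̄ = 9.548507 mm.
Repeating about the centroidal y-axis gives I_y = 115354.1 mm⁴.

I_x ≈ 7.5790 × 10⁵ mm⁴, I_y ≈ 1.1535 × 10⁵ mm⁴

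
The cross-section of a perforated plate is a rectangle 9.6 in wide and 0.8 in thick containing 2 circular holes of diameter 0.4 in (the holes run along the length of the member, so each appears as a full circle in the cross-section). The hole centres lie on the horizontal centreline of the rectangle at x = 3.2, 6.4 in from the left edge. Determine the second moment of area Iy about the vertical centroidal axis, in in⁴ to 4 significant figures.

Iy ≈ 58.34 in⁴

Treat the section as a set of non-overlapping primitives; coordinates are from the bounding-box lower-left.
Plate: 9.6 × 0.8, A = 7.68 in², x = 4.8 in, Ī = 58.9824 in⁴.
Hole 1 (subtracted): ⌀0.4, A = 0.125664 in², x = 3.2 in, Ī = 0.00125664 in⁴.
Hole 2 (subtracted): ⌀0.4, A = 0.125664 in², x = 6.4 in, Ī = 0.00125664 in⁴.
By symmetry the centroid is at mid-width, x̄ = 4.8 in.
Transfer each piece to the vertical centroidal axis using Ī + A·d² with d = x − 4.8:
  plate: d = 0 in → contributes +58.9824 in⁴
  hole 1: d = -1.6 in → contributes −0.322956 in⁴
  hole 2: d = 1.6 in → contributes −0.322956 in⁴
Total I = 58.3365 in⁴.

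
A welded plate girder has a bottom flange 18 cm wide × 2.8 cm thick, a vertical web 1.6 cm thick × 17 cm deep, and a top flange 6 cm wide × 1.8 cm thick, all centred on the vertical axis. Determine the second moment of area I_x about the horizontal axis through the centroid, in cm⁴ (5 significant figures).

Split into non-overlapping primitives; take the origin at the lower-left of the bounding box.
Bottom plate: 18 × 2.8, A = 50.4 cm², y = 1.4 cm, Ī = 32.928 cm⁴.
Web plate: 1.6 × 17, A = 27.2 cm², y = 11.3 cm, Ī = 655.0667 cm⁴.
Top plate: 6 × 1.8, A = 10.8 cm², y = 20.7 cm, Ī = 2.916 cm⁴.
Centroid: ȳ = ΣA·y / ΣA = 6.804072 cm.
Transfer each piece to the horizontal axis through the centroid using Ī + A·d² with d = y − 6.804072:
  bottom plate: d = -5.404072 cm → contributes +1504.81 cm⁴
  web plate: d = 4.495928 cm → contributes +1204.87 cm⁴
  top plate: d = 13.89593 cm → contributes +2088.361 cm⁴
Total I = 4798.041 cm⁴.

I_x ≈ 4798.0 cm⁴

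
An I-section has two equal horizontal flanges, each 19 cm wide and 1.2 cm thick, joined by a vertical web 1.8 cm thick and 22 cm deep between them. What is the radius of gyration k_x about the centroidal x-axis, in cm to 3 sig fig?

Treat the section as a set of non-overlapping primitives; coordinates are from the bounding-box lower-left.
Bottom flange: 19 × 1.2, A = 22.8 cm², y = 0.6 cm, Ī = 2.736 cm⁴.
Web: 1.8 × 22, A = 39.6 cm², y = 12.2 cm, Ī = 1597.2 cm⁴.
Top flange: 19 × 1.2, A = 22.8 cm², y = 23.8 cm, Ī = 2.736 cm⁴.
By symmetry the centroid is at mid-height, ȳ = 12.2 cm.
Transfer each piece to the centroidal x-axis using Ī + A·d² with d = y − 12.2:
  bottom flange: d = -11.6 cm → contributes +3070.7 cm⁴
  web: d = 0 cm → contributes +1597.2 cm⁴
  top flange: d = 11.6 cm → contributes +3070.7 cm⁴
Total I = 7738.6 cm⁴.
Radius of gyration: k = √(I/A) = √(7738.6 / 85.2) = 9.5304 cm.

k_x ≈ 9.53 cm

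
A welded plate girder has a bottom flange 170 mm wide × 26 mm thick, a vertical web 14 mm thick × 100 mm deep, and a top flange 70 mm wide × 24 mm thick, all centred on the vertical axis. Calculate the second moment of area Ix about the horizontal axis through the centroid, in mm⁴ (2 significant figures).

Split into non-overlapping primitives; take the origin at the lower-left of the bounding box.
Bottom plate: 170 × 26, A = 4 420 mm², y = 13 mm, Ī = 248 993 mm⁴.
Web plate: 14 × 100, A = 1 400 mm², y = 76 mm, Ī = 1 166 667 mm⁴.
Top plate: 70 × 24, A = 1 680 mm², y = 138 mm, Ī = 80 640 mm⁴.
Centroid: ȳ = ΣA·y / ΣA = 52.76 mm.
Transfer each piece to the horizontal axis through the centroid using Ī + A·d² with d = y − 52.76:
  bottom plate: d = -39.76 mm → contributes +7 236 384 mm⁴
  web plate: d = 23.24 mm → contributes +1 922 803 mm⁴
  top plate: d = 85.24 mm → contributes +12 287 281 mm⁴
Total I = 21 446 468 mm⁴.

Ix ≈ 2.1 × 10⁷ mm⁴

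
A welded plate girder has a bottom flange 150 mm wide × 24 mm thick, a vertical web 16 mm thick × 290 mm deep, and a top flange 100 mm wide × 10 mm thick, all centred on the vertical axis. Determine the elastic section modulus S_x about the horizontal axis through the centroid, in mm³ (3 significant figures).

Split into non-overlapping primitives; take the origin at the lower-left of the bounding box.
Bottom plate: 150 × 24, A = 3 600 mm², y = 12 mm, Ī = 172 800 mm⁴.
Web plate: 16 × 290, A = 4 640 mm², y = 169 mm, Ī = 32 518 667 mm⁴.
Top plate: 100 × 10, A = 1 000 mm², y = 319 mm, Ī = 8333.3 mm⁴.
Centroid: ȳ = ΣA·y / ΣA = 124.06 mm.
Transfer each piece to the horizontal axis through the centroid using Ī + A·d² with d = y − 124.06:
  bottom plate: d = -112.06 mm → contributes +45 383 579 mm⁴
  web plate: d = 44.935 mm → contributes +41 887 569 mm⁴
  top plate: d = 194.94 mm → contributes +38 008 013 mm⁴
Total I = 125 279 161 mm⁴.
Extreme fibre distance c = 199.94 mm; S = I/c = 626 599 mm³.

S_x ≈ 6.27 × 10⁵ mm³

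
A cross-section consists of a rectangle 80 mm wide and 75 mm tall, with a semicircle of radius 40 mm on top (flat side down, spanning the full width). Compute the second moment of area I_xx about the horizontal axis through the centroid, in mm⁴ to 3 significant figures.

I_xx ≈ 8.35 × 10⁶ mm⁴

Split into non-overlapping primitives; take the origin at the lower-left of the bounding box.
Rectangular body: 80 × 75, A = 6 000 mm², y = 37.5 mm, Ī = 2 812 500 mm⁴.
Semicircular cap: semicircle r = 40, A = 2513.3 mm², y = 91.977 mm, Ī = 280 978 mm⁴.
Centroid: ȳ = ΣA·y / ΣA = 53.582 mm.
Transfer each piece to the horizontal axis through the centroid using Ī + A·d² with d = y − 53.582:
  rectangular body: d = -16.082 mm → contributes +4 364 374 mm⁴
  semicircular cap: d = 38.394 mm → contributes +3 985 805 mm⁴
Total I = 8 350 179 mm⁴.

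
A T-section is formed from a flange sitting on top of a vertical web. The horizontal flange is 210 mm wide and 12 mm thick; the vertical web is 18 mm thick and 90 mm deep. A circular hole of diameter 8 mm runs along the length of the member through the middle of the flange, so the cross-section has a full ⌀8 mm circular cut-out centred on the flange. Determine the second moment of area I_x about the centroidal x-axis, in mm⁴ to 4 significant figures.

Treat the section as a set of non-overlapping primitives; coordinates are from the bounding-box lower-left.
Flange: 210 × 12, A = 2 520 mm², y = 96 mm, Ī = 30 240 mm⁴.
Web: 18 × 90, A = 1 620 mm², y = 45 mm, Ī = 1 093 500 mm⁴.
Hole (subtracted): ⌀8, A = 50.2655 mm², y = 96 mm, Ī = 201.062 mm⁴.
Centroid: ȳ = ΣA·y / ΣA = 75.7982 mm.
Transfer each piece to the centroidal x-axis using Ī + A·d² with d = y − 75.7982:
  flange: d = 20.2018 mm → contributes +1 058 684 mm⁴
  web: d = -30.7982 mm → contributes +2 630 117 mm⁴
  hole: d = 20.2018 mm → contributes −20 715 mm⁴
Total I = 3 668 086 mm⁴.

I_x ≈ 3.668 × 10⁶ mm⁴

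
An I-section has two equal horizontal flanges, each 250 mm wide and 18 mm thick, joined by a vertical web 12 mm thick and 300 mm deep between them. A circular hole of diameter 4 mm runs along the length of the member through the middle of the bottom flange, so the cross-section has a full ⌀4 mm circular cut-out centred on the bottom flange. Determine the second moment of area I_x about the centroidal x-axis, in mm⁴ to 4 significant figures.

I_x ≈ 2.545 × 10⁸ mm⁴

Break the section into simple shapes (no overlaps), measuring from the bottom-left corner of the bounding box.
Bottom flange: 250 × 18, A = 4 500 mm², y = 9 mm, Ī = 121 500 mm⁴.
Web: 12 × 300, A = 3 600 mm², y = 168 mm, Ī = 27 000 000 mm⁴.
Top flange: 250 × 18, A = 4 500 mm², y = 327 mm, Ī = 121 500 mm⁴.
Hole (subtracted): ⌀4, A = 12.5664 mm², y = 9 mm, Ī = 12.5664 mm⁴.
Centroid: ȳ = ΣA·y / ΣA = 168.159 mm.
Transfer each piece to the centroidal x-axis using Ī + A·d² with d = y − 168.159:
  bottom flange: d = -159.159 mm → contributes +114 113 262 mm⁴
  web: d = -0.158734 mm → contributes +27 000 091 mm⁴
  top flange: d = 158.841 mm → contributes +113 658 965 mm⁴
  hole: d = -159.159 mm → contributes −318 338 mm⁴
Total I = 254 453 980 mm⁴.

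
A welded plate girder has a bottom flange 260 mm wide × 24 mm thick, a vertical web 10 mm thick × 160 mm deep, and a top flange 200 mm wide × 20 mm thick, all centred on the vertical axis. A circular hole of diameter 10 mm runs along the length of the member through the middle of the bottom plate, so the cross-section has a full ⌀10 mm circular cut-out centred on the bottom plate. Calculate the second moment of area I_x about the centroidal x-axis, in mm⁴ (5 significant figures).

I_x ≈ 8.4758 × 10⁷ mm⁴

Break the section into simple shapes (no overlaps), measuring from the bottom-left corner of the bounding box.
Bottom plate: 260 × 24, A = 6 240 mm², y = 12 mm, Ī = 299 520 mm⁴.
Web plate: 10 × 160, A = 1 600 mm², y = 104 mm, Ī = 3 413 333 mm⁴.
Top plate: 200 × 20, A = 4 000 mm², y = 194 mm, Ī = 133333.3 mm⁴.
Hole (subtracted): ⌀10, A = 78.53982 mm², y = 12 mm, Ī = 490.8739 mm⁴.
Centroid: ȳ = ΣA·y / ΣA = 86.41253 mm.
Transfer each piece to the centroidal x-axis using Ī + A·d² with d = y − 86.41253:
  bottom plate: d = -74.41253 mm → contributes +34 851 801 mm⁴
  web plate: d = 17.58747 mm → contributes +3 908 244 mm⁴
  top plate: d = 107.5875 mm → contributes +46 433 589 mm⁴
  hole: d = -74.41253 mm → contributes −435383.5 mm⁴
Total I = 84 758 250 mm⁴.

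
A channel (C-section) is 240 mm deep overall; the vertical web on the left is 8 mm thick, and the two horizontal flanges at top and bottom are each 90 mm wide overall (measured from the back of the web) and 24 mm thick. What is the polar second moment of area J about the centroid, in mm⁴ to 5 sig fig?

Treat the section as a set of non-overlapping primitives; coordinates are from the bounding-box lower-left.
Web: 8 × 240, A = 1 920 mm², y = 120 mm, Ī = 9 216 000 mm⁴.
Top flange (beyond web): 82 × 24, A = 1 968 mm², y = 228 mm, Ī = 94 464 mm⁴.
Bottom flange (beyond web): 82 × 24, A = 1 968 mm², y = 12 mm, Ī = 94 464 mm⁴.
By symmetry the centroid is at mid-height, ȳ = 120 mm.
Transfer each piece to the centroidal x-axis using Ī + A·d² with d = y − 120:
  web: d = 0 mm → contributes +9 216 000 mm⁴
  top flange (beyond web): d = 108 mm → contributes +23 049 216 mm⁴
  bottom flange (beyond web): d = -108 mm → contributes +23 049 216 mm⁴
Total I = 55 314 432 mm⁴.
For the y-axis: x̄ = 34.2459 mm.
Repeating about the centroidal y-axis gives I_y = 4 828 958 mm⁴.
Polar second moment: J = I_x + I_y = 60 143 390 mm⁴.

J ≈ 6.0143 × 10⁷ mm⁴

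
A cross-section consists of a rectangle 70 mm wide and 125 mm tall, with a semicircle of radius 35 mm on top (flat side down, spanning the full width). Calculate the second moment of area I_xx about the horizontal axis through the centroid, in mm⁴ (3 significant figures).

Split into non-overlapping primitives; take the origin at the lower-left of the bounding box.
Rectangular body: 70 × 125, A = 8 750 mm², y = 62.5 mm, Ī = 11 393 229 mm⁴.
Semicircular cap: semicircle r = 35, A = 1924.2 mm², y = 139.85 mm, Ī = 164 704 mm⁴.
Centroid: ȳ = ΣA·y / ΣA = 76.445 mm.
Transfer each piece to the horizontal axis through the centroid using Ī + A·d² with d = y − 76.445:
  rectangular body: d = -13.945 mm → contributes +13 094 674 mm⁴
  semicircular cap: d = 63.41 mm → contributes +7 901 659 mm⁴
Total I = 20 996 333 mm⁴.

I_xx ≈ 2.10 × 10⁷ mm⁴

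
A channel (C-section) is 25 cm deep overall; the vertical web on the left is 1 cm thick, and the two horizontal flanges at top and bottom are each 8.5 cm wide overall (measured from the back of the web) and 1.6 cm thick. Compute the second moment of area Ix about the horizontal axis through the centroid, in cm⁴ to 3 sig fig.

Ix ≈ 4590 cm⁴

Split into non-overlapping primitives; take the origin at the lower-left of the bounding box.
Web: 1 × 25, A = 25 cm², y = 12.5 cm, Ī = 1302.1 cm⁴.
Top flange (beyond web): 7.5 × 1.6, A = 12 cm², y = 24.2 cm, Ī = 2.56 cm⁴.
Bottom flange (beyond web): 7.5 × 1.6, A = 12 cm², y = 0.8 cm, Ī = 2.56 cm⁴.
By symmetry the centroid is at mid-height, ȳ = 12.5 cm.
Transfer each piece to the horizontal axis through the centroid using Ī + A·d² with d = y − 12.5:
  web: d = 0 cm → contributes +1302.1 cm⁴
  top flange (beyond web): d = 11.7 cm → contributes +1645.2 cm⁴
  bottom flange (beyond web): d = -11.7 cm → contributes +1645.2 cm⁴
Total I = 4592.6 cm⁴.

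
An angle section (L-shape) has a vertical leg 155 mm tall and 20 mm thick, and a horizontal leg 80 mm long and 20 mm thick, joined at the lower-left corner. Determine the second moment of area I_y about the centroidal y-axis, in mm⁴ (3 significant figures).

I_y ≈ 1.85 × 10⁶ mm⁴

Treat the section as a set of non-overlapping primitives; coordinates are from the bounding-box lower-left.
Vertical leg: 20 × 155, A = 3 100 mm², x = 10 mm, Ī = 103 333 mm⁴.
Horizontal leg (remainder): 60 × 20, A = 1 200 mm², x = 50 mm, Ī = 360 000 mm⁴.
Centroid: x̄ = ΣA·x / ΣA = 21.163 mm.
Transfer each piece to the centroidal y-axis using Ī + A·d² with d = x − 21.163:
  vertical leg: d = -11.163 mm → contributes +489 618 mm⁴
  horizontal leg (remainder): d = 28.837 mm → contributes +1 357 902 mm⁴
Total I = 1 847 519 mm⁴.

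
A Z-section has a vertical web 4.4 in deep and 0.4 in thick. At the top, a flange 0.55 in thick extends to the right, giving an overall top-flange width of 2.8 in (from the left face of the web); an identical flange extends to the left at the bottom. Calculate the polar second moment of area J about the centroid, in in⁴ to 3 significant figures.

Decompose the section into non-overlapping parts with the origin at the bottom-left of its bounding rectangle.
Web: 0.4 × 4.4, A = 1.76 in², y = 2.2 in, Ī = 2.8395 in⁴.
Top flange (beyond web): 2.4 × 0.55, A = 1.32 in², y = 4.125 in, Ī = 0.033275 in⁴.
Bottom flange (beyond web): 2.4 × 0.55, A = 1.32 in², y = 0.275 in, Ī = 0.033275 in⁴.
Centroid: ȳ = ΣA·y / ΣA = 2.2 in.
Transfer each piece to the centroidal x-axis using Ī + A·d² with d = y − 2.2:
  web: d = 0 in → contributes +2.8395 in⁴
  top flange (beyond web): d = 1.925 in → contributes +4.9247 in⁴
  bottom flange (beyond web): d = -1.925 in → contributes +4.9247 in⁴
Total I = 12.689 in⁴.
For the y-axis: x̄ = 2.6 in.
Repeating about the centroidal y-axis gives I_y = 6.4651 in⁴.
Polar second moment: J = I_x + I_y = 19.154 in⁴.

J ≈ 19.2 in⁴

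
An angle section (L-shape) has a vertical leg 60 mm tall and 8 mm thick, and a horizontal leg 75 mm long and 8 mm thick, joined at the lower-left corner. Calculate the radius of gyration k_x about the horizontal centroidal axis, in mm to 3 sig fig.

k_x ≈ 17.7 mm

Decompose the section into non-overlapping parts with the origin at the bottom-left of its bounding rectangle.
Vertical leg: 8 × 60, A = 480 mm², y = 30 mm, Ī = 144 000 mm⁴.
Horizontal leg (remainder): 67 × 8, A = 536 mm², y = 4 mm, Ī = 2858.7 mm⁴.
Centroid: ȳ = ΣA·y / ΣA = 16.283 mm.
Transfer each piece to the horizontal centroidal axis using Ī + A·d² with d = y − 16.283:
  vertical leg: d = 13.717 mm → contributes +234 309 mm⁴
  horizontal leg (remainder): d = -12.283 mm → contributes +83 732 mm⁴
Total I = 318 041 mm⁴.
Radius of gyration: k = √(I/A) = √(318 041 / 1 016) = 17.693 mm.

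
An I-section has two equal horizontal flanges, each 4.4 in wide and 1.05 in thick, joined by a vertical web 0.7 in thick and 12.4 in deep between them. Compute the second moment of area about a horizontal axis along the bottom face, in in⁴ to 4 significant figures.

Break the section into simple shapes (no overlaps), measuring from the bottom-left corner of the bounding box.
Bottom flange: 4.4 × 1.05, A = 4.62 in², y = 0.525 in, Ī = 0.424463 in⁴.
Web: 0.7 × 12.4, A = 8.68 in², y = 7.25 in, Ī = 111.22 in⁴.
Top flange: 4.4 × 1.05, A = 4.62 in², y = 13.975 in, Ī = 0.424463 in⁴.
Transfer each piece to the bottom edge using Ī + A·d² with d = y − 0:
  bottom flange: d = 0.525 in → contributes +1.69785 in⁴
  web: d = 7.25 in → contributes +567.462 in⁴
  top flange: d = 13.975 in → contributes +902.713 in⁴
Total I = 1471.87 in⁴.

I_base ≈ 1472 in⁴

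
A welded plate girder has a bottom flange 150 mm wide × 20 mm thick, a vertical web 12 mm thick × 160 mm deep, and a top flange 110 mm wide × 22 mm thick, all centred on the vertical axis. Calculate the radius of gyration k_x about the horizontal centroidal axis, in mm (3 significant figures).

k_x ≈ 81.1 mm

Decompose the section into non-overlapping parts with the origin at the bottom-left of its bounding rectangle.
Bottom plate: 150 × 20, A = 3 000 mm², y = 10 mm, Ī = 100 000 mm⁴.
Web plate: 12 × 160, A = 1 920 mm², y = 100 mm, Ī = 4 096 000 mm⁴.
Top plate: 110 × 22, A = 2 420 mm², y = 191 mm, Ī = 97 607 mm⁴.
Centroid: ȳ = ΣA·y / ΣA = 93.218 mm.
Transfer each piece to the horizontal centroidal axis using Ī + A·d² with d = y − 93.218:
  bottom plate: d = -83.218 mm → contributes +20 875 698 mm⁴
  web plate: d = 6.782 mm → contributes +4 184 312 mm⁴
  top plate: d = 97.782 mm → contributes +23 236 008 mm⁴
Total I = 48 296 018 mm⁴.
Radius of gyration: k = √(I/A) = √(48 296 018 / 7 340) = 81.116 mm.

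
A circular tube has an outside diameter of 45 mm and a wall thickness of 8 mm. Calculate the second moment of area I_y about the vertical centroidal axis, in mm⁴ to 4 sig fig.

Split into non-overlapping primitives; take the origin at the lower-left of the bounding box.
Outer circle: ⌀45, A = 1590.43 mm², x = 22.5 mm, Ī = 201 289 mm⁴.
Bore (subtracted): ⌀29, A = 660.52 mm², x = 22.5 mm, Ī = 34718.6 mm⁴.
By symmetry the centroid is at mid-width, x̄ = 22.5 mm.
All pieces are centred on the vertical centroidal axis, so I = ΣĪ (holes subtracted) = 166 570 mm⁴.

I_y ≈ 1.666 × 10⁵ mm⁴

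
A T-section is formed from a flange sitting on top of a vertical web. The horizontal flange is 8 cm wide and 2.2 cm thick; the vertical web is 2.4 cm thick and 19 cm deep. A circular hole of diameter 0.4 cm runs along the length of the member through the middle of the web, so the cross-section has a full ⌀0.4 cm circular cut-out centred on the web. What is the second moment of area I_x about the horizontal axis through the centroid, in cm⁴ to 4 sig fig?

Decompose the section into non-overlapping parts with the origin at the bottom-left of its bounding rectangle.
Flange: 8 × 2.2, A = 17.6 cm², y = 20.1 cm, Ī = 7.09867 cm⁴.
Web: 2.4 × 19, A = 45.6 cm², y = 9.5 cm, Ī = 1371.8 cm⁴.
Hole (subtracted): ⌀0.4, A = 0.125664 cm², y = 9.5 cm, Ī = 0.00125664 cm⁴.
Centroid: ȳ = ΣA·y / ΣA = 12.4578 cm.
Transfer each piece to the horizontal axis through the centroid using Ī + A·d² with d = y − 12.4578:
  flange: d = 7.64222 cm → contributes +1 035 cm⁴
  web: d = -2.95778 cm → contributes +1770.73 cm⁴
  hole: d = -2.95778 cm → contributes −1.10062 cm⁴
Total I = 2804.63 cm⁴.

I_x ≈ 2805 cm⁴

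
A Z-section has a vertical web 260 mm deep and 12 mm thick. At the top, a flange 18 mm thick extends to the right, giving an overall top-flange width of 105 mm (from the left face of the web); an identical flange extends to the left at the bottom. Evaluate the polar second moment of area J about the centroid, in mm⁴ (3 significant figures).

Break the section into simple shapes (no overlaps), measuring from the bottom-left corner of the bounding box.
Web: 12 × 260, A = 3 120 mm², y = 130 mm, Ī = 17 576 000 mm⁴.
Top flange (beyond web): 93 × 18, A = 1 674 mm², y = 251 mm, Ī = 45 198 mm⁴.
Bottom flange (beyond web): 93 × 18, A = 1 674 mm², y = 9 mm, Ī = 45 198 mm⁴.
Centroid: ȳ = ΣA·y / ΣA = 130 mm.
Transfer each piece to the centroidal x-axis using Ī + A·d² with d = y − 130:
  web: d = 0 mm → contributes +17 576 000 mm⁴
  top flange (beyond web): d = 121 mm → contributes +24 554 232 mm⁴
  bottom flange (beyond web): d = -121 mm → contributes +24 554 232 mm⁴
Total I = 66 684 464 mm⁴.
For the y-axis: x̄ = 99 mm.
Repeating about the centroidal y-axis gives I_y = 11 678 436 mm⁴.
Polar second moment: J = I_x + I_y = 78 362 900 mm⁴.

J ≈ 7.84 × 10⁷ mm⁴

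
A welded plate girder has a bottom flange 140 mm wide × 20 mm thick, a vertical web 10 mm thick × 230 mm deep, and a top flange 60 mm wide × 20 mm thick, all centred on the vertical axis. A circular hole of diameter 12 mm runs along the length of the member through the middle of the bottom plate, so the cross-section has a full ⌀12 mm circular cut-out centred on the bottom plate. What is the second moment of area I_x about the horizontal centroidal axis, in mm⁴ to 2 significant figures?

Split into non-overlapping primitives; take the origin at the lower-left of the bounding box.
Bottom plate: 140 × 20, A = 2 800 mm², y = 10 mm, Ī = 93 333 mm⁴.
Web plate: 10 × 230, A = 2 300 mm², y = 135 mm, Ī = 10 139 167 mm⁴.
Top plate: 60 × 20, A = 1 200 mm², y = 260 mm, Ī = 40 000 mm⁴.
Hole (subtracted): ⌀12, A = 113.1 mm², y = 10 mm, Ī = 1 018 mm⁴.
Centroid: ȳ = ΣA·y / ΣA = 105 mm.
Transfer each piece to the horizontal centroidal axis using Ī + A·d² with d = y − 105:
  bottom plate: d = -94.96 mm → contributes +25 341 346 mm⁴
  web plate: d = 30.04 mm → contributes +12 214 875 mm⁴
  top plate: d = 155 mm → contributes +28 885 380 mm⁴
  hole: d = -94.96 mm → contributes −1 020 833 mm⁴
Total I = 65 420 768 mm⁴.

I_x ≈ 6.5 × 10⁷ mm⁴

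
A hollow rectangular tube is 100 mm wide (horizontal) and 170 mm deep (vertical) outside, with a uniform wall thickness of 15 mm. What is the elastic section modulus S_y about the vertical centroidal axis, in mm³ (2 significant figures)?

Break the section into simple shapes (no overlaps), measuring from the bottom-left corner of the bounding box.
Outer rectangle: 100 × 170, A = 17 000 mm², x = 50 mm, Ī = 14 166 667 mm⁴.
Inner void (subtracted): 70 × 140, A = 9 800 mm², x = 50 mm, Ī = 4 001 667 mm⁴.
By symmetry the centroid is at mid-width, x̄ = 50 mm.
All pieces are centred on the vertical centroidal axis, so I = ΣĪ (holes subtracted) = 10 165 000 mm⁴.
Extreme fibre distance c = 50 mm; S = I/c = 203 300 mm³.

S_y ≈ 2.0 × 10⁵ mm³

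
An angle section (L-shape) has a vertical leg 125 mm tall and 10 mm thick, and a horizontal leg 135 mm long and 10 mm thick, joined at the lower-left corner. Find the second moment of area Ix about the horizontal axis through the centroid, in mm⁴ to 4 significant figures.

Split into non-overlapping primitives; take the origin at the lower-left of the bounding box.
Vertical leg: 10 × 125, A = 1 250 mm², y = 62.5 mm, Ī = 1 627 604 mm⁴.
Horizontal leg (remainder): 125 × 10, A = 1 250 mm², y = 5 mm, Ī = 10416.7 mm⁴.
Centroid: ȳ = ΣA·y / ΣA = 33.75 mm.
Transfer each piece to the horizontal axis through the centroid using Ī + A·d² with d = y − 33.75:
  vertical leg: d = 28.75 mm → contributes +2 660 807 mm⁴
  horizontal leg (remainder): d = -28.75 mm → contributes +1 043 620 mm⁴
Total I = 3 704 427 mm⁴.

Ix ≈ 3.704 × 10⁶ mm⁴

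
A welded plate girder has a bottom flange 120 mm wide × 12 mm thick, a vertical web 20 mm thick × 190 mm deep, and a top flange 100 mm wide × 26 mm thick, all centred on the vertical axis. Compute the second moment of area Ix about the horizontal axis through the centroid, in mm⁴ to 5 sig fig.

Break the section into simple shapes (no overlaps), measuring from the bottom-left corner of the bounding box.
Bottom plate: 120 × 12, A = 1 440 mm², y = 6 mm, Ī = 17 280 mm⁴.
Web plate: 20 × 190, A = 3 800 mm², y = 107 mm, Ī = 11 431 667 mm⁴.
Top plate: 100 × 26, A = 2 600 mm², y = 215 mm, Ī = 146466.7 mm⁴.
Centroid: ȳ = ΣA·y / ΣA = 124.2653 mm.
Transfer each piece to the horizontal axis through the centroid using Ī + A·d² with d = y − 124.2653:
  bottom plate: d = -118.2653 mm → contributes +20 158 103 mm⁴
  web plate: d = -17.26531 mm → contributes +12 564 412 mm⁴
  top plate: d = 90.73469 mm → contributes +21 551 707 mm⁴
Total I = 54 274 221 mm⁴.

Ix ≈ 5.4274 × 10⁷ mm⁴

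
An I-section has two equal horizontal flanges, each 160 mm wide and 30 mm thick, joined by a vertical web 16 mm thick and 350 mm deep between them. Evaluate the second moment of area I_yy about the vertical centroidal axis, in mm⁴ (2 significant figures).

I_yy ≈ 2.1 × 10⁷ mm⁴

Treat the section as a set of non-overlapping primitives; coordinates are from the bounding-box lower-left.
Bottom flange: 160 × 30, A = 4 800 mm², x = 80 mm, Ī = 10 240 000 mm⁴.
Web: 16 × 350, A = 5 600 mm², x = 80 mm, Ī = 119 467 mm⁴.
Top flange: 160 × 30, A = 4 800 mm², x = 80 mm, Ī = 10 240 000 mm⁴.
By symmetry the centroid is at mid-width, x̄ = 80 mm.
All pieces are centred on the vertical centroidal axis, so I = ΣĪ = 20 599 467 mm⁴.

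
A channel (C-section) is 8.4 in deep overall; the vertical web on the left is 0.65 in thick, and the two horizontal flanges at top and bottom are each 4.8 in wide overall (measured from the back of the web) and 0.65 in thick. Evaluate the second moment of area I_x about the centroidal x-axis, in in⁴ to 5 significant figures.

I_x ≈ 113.30 in⁴

Break the section into simple shapes (no overlaps), measuring from the bottom-left corner of the bounding box.
Web: 0.65 × 8.4, A = 5.46 in², y = 4.2 in, Ī = 32.1048 in⁴.
Top flange (beyond web): 4.15 × 0.65, A = 2.6975 in², y = 8.075 in, Ī = 0.09497448 in⁴.
Bottom flange (beyond web): 4.15 × 0.65, A = 2.6975 in², y = 0.325 in, Ī = 0.09497448 in⁴.
By symmetry the centroid is at mid-height, ȳ = 4.2 in.
Transfer each piece to the centroidal x-axis using Ī + A·d² with d = y − 4.2:
  web: d = 0 in → contributes +32.1048 in⁴
  top flange (beyond web): d = 3.875 in → contributes +40.59962 in⁴
  bottom flange (beyond web): d = -3.875 in → contributes +40.59962 in⁴
Total I = 113.304 in⁴.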